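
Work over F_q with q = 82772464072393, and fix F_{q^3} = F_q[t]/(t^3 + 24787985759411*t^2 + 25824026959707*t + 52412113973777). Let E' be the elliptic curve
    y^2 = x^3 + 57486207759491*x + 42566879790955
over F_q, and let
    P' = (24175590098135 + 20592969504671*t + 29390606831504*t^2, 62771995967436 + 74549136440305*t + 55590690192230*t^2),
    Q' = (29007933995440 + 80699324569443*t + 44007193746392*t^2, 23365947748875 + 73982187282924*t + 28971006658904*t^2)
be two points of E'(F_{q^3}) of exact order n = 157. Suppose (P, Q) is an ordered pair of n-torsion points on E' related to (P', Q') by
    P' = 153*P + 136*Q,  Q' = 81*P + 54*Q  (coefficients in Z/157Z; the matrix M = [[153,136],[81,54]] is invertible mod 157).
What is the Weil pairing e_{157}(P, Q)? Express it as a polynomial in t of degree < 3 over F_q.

Alternating bilinearity on E[157] (values in mu_{157} in F_{82772464072393^3}) gives e(P',Q') = e(P,Q)^det(M).
Hence e(P,Q) = e(P',Q')^{24} where 24 = 72^{-1} mod 157.
8-bit Miller (10011101) on E'/F_{82772464072393} with a'=57486207759491, b'=42566879790955: accumulate tangent/chord ratios at Q'+S and P'+S'.
So e_{157}(P',Q') = 30614988121029 + 20195747663796*t + 65535483111341*t^2.
(30614988121029 + 20195747663796*t + 65535483111341*t^2)^{24} mod (82772464072393,f) = 5281739294045 + 62283703303376*t + 81102142706721*t^2.

5281739294045 + 62283703303376*t + 81102142706721*t^2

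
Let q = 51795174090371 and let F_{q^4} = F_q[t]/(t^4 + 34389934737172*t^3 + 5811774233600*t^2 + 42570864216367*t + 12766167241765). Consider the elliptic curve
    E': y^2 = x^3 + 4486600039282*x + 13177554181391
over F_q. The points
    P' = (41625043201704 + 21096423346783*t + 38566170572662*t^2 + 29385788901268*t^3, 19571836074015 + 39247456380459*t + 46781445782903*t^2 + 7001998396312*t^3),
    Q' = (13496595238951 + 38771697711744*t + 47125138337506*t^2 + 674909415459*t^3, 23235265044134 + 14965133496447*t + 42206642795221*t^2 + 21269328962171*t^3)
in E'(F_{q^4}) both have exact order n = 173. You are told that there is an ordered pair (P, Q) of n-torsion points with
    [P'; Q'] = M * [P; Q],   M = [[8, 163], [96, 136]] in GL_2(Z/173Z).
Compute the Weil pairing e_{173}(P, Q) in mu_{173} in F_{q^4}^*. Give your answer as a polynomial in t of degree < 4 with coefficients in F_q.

Alternating bilinearity on E[173] (values in mu_{173} in F_{51795174090371^4}) gives e(P',Q') = e(P,Q)^det(M).
Hence e(P,Q) = e(P',Q')^{105} where 105 = 145^{-1} mod 173.
8-bit Miller (10101101) on E'/F_{51795174090371} with a'=4486600039282, b'=13177554181391: accumulate tangent/chord ratios at Q'+S and P'+S'.
Miller gives e_{173}(P',Q') = 21826649470943 + 50386558156871*t + 35630623265478*t^2 + 20087788337627*t^3 in F_{51795174090371^4}.
Hence e(P,Q) = 27940183828498 + 19649895180281*t + 29493822591194*t^2 + 42960788474052*t^3 in F_{51795174090371^4}^*.

27940183828498 + 19649895180281*t + 29493822591194*t^2 + 42960788474052*t^3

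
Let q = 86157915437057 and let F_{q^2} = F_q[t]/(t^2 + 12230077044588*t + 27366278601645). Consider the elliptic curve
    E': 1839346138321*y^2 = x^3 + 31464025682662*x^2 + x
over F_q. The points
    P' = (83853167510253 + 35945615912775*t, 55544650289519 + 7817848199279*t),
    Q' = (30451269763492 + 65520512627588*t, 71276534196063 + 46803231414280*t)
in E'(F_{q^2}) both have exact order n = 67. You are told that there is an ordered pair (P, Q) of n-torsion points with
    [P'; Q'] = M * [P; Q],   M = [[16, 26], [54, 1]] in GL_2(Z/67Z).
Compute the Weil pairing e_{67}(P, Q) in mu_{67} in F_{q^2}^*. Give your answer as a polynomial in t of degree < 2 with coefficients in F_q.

346695711382 + 11951783181459*t

e_{67}(aP+bQ,cP+dQ) = e_{67}(P,Q)^(ad-bc); with (a,b,c,d)=(16,26,54,1) this gives the det-67 law.
Hence e(P,Q) = e(P',Q')^{60} where 60 = 19^{-1} mod 67.
Undo Montgomery via alpha=39089585606393, beta=38372859808720: (a',b')=(59721388165708,72727630831611) over F_{86157915437057}.
n = 67 = (1000011)_2 (7 bits, wt 3); accumulate f_{67,P'}(Q'+S)/f_{67,P'}(S) along the 6-step ladder.
e_{67}(P',Q') = 59586527496298 + 43763067877060*t.
Hence e(P,Q) = 346695711382 + 11951783181459*t in F_{86157915437057^2}^*.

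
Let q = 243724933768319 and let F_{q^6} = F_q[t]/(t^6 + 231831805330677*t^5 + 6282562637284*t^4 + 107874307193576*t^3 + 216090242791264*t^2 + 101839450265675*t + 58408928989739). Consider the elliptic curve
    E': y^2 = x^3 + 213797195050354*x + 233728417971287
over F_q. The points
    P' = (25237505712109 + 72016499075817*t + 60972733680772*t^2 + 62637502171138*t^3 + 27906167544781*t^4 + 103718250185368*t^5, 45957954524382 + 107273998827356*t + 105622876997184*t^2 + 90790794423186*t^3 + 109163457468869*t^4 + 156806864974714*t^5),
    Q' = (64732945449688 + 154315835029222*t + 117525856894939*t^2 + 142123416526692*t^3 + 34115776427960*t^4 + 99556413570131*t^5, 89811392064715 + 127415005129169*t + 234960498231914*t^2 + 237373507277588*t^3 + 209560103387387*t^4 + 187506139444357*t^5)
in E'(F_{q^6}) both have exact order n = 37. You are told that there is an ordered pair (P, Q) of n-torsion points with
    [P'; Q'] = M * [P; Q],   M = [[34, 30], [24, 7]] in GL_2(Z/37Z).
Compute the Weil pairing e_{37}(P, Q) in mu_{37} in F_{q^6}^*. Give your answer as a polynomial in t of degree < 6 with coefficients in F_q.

The 37-Weil pairing on E[37] over F_{243724933768319} is alternating-bilinear: e_{37}(P',Q') = e_{37}(P,Q)^det(M).
Hence e(P,Q) = e(P',Q')^{36} where 36 = 36^{-1} mod 37.
Miller loop for e_{37} over F_{243724933768319^6}: bits of 37 = 100101; 5 double steps + 2 add steps, l/v at each.
So e_{37}(P',Q') = 45924641886174 + 22948056175875*t + 11593444327333*t^2 + 180259994572762*t^3 + 20031377969830*t^4 + 58759476684125*t^5.
Raise to 36: e(P,Q) = 131403874385613 + 150406987598153*t + 174874693936180*t^2 + 2729478192598*t^3 + 10215352081776*t^4 + 129290170205172*t^5 in mu_{37}.

131403874385613 + 150406987598153*t + 174874693936180*t^2 + 2729478192598*t^3 + 10215352081776*t^4 + 129290170205172*t^5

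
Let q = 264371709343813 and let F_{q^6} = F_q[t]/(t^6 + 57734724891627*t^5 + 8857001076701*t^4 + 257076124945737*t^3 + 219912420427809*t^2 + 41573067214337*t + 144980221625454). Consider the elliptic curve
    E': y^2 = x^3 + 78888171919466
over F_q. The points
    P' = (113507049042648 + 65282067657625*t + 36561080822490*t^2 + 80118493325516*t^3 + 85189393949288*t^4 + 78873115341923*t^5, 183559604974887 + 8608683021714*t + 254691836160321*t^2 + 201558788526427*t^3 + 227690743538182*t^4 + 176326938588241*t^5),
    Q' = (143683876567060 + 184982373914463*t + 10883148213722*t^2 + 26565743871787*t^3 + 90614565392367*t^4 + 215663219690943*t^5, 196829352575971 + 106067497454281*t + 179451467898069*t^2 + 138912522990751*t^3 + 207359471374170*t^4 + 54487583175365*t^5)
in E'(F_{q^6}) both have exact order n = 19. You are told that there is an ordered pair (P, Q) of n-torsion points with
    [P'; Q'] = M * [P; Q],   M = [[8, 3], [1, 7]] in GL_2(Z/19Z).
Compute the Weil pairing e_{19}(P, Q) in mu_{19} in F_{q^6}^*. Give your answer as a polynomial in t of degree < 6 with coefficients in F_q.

Under M = [[8,3],[1,7]] in GL_2(Z/19), e_{19}(P',Q') = e_{19}(P,Q)^(8*7-3*1 mod 19).
det M = 8*7 - 3*1 = 53 = 15 (mod 19); 15^{-1} = 14 (mod 19).
Build f_{19,P'} and f_{19,Q'} via the 5-bit ladder of 19=10011_2; evaluate at shifted divisors; quotient in F_{264371709343813^6}.
Result: e(P',Q') = 46559416010326 + 4646249747167*t + 24876386560990*t^2 + 190389562568352*t^3 + 36032557482731*t^4 + 44456188114065*t^5.
Raise to 14: e(P,Q) = 172701835822953 + 85925724308678*t + 2151481339743*t^2 + 246675586911200*t^3 + 59905676787356*t^4 + 124823431825242*t^5 in mu_{19}.

172701835822953 + 85925724308678*t + 2151481339743*t^2 + 246675586911200*t^3 + 59905676787356*t^4 + 124823431825242*t^5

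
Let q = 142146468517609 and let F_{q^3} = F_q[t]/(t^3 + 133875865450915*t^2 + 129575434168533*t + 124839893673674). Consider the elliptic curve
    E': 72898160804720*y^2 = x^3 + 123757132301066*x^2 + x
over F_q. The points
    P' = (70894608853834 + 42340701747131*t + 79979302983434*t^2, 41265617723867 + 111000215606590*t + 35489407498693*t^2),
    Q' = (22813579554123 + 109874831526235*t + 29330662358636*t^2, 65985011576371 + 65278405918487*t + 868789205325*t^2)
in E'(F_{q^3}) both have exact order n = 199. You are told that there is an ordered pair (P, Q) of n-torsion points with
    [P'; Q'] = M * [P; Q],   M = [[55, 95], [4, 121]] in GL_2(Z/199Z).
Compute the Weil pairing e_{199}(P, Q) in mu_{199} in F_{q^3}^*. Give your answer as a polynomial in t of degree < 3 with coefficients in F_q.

108043072363027 + 41742931192499*t + 52797809095610*t^2

e_{199} is bilinear + alternating on E[199], so e_{199}(55*P + 95*Q, 4*P + 121*Q) = e_{199}(P,Q)^(55*121-95*4).
det M = 55*121 - 95*4 = 6275 = 106 (mod 199); 106^{-1} = 92 (mod 199).
Undo Montgomery via alpha=128710426269662, beta=51841290925813: (a',b')=(0,4288299052196) over F_{142146468517609}.
n = 199 = (11000111)_2 (8 bits, wt 5); accumulate f_{199,P'}(Q'+S)/f_{199,P'}(S) along the 7-step ladder.
e_{199}(P',Q') = 108452488380257 + 66614021716099*t + 80878071226347*t^2.
Thus e_{199}(P,Q) = 108043072363027 + 41742931192499*t + 52797809095610*t^2.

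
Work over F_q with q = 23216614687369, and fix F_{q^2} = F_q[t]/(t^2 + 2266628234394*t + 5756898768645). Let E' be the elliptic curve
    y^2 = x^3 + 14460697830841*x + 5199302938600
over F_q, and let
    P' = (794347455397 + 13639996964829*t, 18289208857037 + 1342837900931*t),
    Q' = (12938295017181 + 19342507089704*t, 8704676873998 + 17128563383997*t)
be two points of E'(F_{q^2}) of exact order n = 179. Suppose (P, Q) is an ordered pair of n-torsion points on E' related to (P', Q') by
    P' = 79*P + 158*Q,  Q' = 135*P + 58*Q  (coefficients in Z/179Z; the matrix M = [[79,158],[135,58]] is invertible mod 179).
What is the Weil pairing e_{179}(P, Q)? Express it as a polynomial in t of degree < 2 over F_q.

Alternating bilinearity on E[179] (values in mu_{179} in F_{23216614687369^2}) gives e(P',Q') = e(P,Q)^det(M).
Inverting 78 mod 179: 140. Thus e_{179}(P,Q) = e(P',Q')^{140}.
Run Miller on y^2=x^3+14460697830841*x+5199302938600 over F_{23216614687369}: ladder 10110011 (8 bits); e = f_P(D_Q)/f_Q(D_P).
f_P(D_Q)/f_Q(D_P) = 20430496282583 + 4118284534138*t.
Thus e_{179}(P,Q) = 16168936176460 + 15043705068524*t.

16168936176460 + 15043705068524*t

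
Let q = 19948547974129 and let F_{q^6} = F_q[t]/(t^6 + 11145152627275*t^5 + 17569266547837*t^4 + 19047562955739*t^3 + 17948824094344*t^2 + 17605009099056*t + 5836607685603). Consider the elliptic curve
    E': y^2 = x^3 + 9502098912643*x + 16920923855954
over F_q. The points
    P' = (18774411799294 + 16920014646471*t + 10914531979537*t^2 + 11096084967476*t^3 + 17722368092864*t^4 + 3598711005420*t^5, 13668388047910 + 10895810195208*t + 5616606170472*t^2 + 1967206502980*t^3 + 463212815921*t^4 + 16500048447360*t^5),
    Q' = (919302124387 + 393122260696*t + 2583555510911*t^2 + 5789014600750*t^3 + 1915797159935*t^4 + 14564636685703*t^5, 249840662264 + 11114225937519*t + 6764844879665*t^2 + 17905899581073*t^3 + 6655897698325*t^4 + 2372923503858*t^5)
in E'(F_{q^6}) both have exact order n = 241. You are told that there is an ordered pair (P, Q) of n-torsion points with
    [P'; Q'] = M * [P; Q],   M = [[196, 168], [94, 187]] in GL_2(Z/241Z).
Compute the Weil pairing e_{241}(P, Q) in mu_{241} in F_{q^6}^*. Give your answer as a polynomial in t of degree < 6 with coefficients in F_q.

e_{241} is bilinear + alternating on E[241], so e_{241}(196*P + 168*Q, 94*P + 187*Q) = e_{241}(P,Q)^(196*187-168*94).
196*187 - 168*94 = 20860; reduced mod 241: det = 134, inverse 9.
n = 241 = (11110001)_2 (8 bits, wt 5); accumulate f_{241,P'}(Q'+S)/f_{241,P'}(S) along the 7-step ladder.
Miller gives e_{241}(P',Q') = 6602709957959 + 7608159518499*t + 16722720263959*t^2 + 5681537428137*t^3 + 10235458145579*t^4 + 13200181552403*t^5 in F_{19948547974129^6}.
(6602709957959 + 7608159518499*t + 16722720263959*t^2 + 5681537428137*t^3 + 10235458145579*t^4 + 13200181552403*t^5)^{9} mod (19948547974129,f) = 18728450609178 + 6131706126146*t + 19195103003152*t^2 + 12108675978862*t^3 + 10944130480165*t^4 + 13264069495647*t^5.

18728450609178 + 6131706126146*t + 19195103003152*t^2 + 12108675978862*t^3 + 10944130480165*t^4 + 13264069495647*t^5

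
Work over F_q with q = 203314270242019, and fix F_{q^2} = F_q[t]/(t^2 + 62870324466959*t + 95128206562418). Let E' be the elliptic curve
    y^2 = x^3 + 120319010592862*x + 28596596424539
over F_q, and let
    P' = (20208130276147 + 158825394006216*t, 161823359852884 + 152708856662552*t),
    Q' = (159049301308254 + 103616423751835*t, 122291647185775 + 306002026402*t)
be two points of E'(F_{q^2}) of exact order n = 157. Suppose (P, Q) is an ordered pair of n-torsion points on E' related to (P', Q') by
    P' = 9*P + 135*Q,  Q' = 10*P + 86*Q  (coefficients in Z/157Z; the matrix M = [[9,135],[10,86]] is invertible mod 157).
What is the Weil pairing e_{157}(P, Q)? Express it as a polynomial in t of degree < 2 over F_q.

Under M = [[9,135],[10,86]] in GL_2(Z/157), e_{157}(P',Q') = e_{157}(P,Q)^(9*86-135*10 mod 157).
So e_{157}(P,Q) = e_{157}(P',Q')^{154}, since 52*154 = 1 mod 157.
8-bit Miller (10011101) on E'/F_{203314270242019} with a'=120319010592862, b'=28596596424539: accumulate tangent/chord ratios at Q'+S and P'+S'.
Miller gives e_{157}(P',Q') = 62003800621052 + 169373478566893*t in F_{203314270242019^2}.
Finally e_{157}(P,Q) = 33207675834803 + 134543834480283*t.

33207675834803 + 134543834480283*t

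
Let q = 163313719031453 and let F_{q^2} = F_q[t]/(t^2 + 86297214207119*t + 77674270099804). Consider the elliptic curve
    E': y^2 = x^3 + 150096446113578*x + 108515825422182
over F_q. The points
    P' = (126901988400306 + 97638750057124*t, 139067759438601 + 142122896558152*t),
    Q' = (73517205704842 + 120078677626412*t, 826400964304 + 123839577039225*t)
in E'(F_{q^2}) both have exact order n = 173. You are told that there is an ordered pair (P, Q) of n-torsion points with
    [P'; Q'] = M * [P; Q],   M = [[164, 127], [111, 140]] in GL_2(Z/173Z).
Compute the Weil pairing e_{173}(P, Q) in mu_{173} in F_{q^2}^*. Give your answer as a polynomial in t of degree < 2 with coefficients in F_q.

The 173-Weil pairing on E[173] over F_{163313719031453} is alternating-bilinear: e_{173}(P',Q') = e_{173}(P,Q)^det(M).
det(M) mod 173 = 40; its inverse in (Z/173)^* is 13 (check: 40*13 mod 173 = 1).
Double-and-add over 10101101: 8-1 doublings, 5-1 additions; each step l_{T,T}/v_{2T} or l_{T,P'}/v at Q'+S for random S.
Result: e(P',Q') = 109792290861254 + 43515781925991*t.
Thus e_{173}(P,Q) = 101296225672531 + 156875152610888*t.

101296225672531 + 156875152610888*t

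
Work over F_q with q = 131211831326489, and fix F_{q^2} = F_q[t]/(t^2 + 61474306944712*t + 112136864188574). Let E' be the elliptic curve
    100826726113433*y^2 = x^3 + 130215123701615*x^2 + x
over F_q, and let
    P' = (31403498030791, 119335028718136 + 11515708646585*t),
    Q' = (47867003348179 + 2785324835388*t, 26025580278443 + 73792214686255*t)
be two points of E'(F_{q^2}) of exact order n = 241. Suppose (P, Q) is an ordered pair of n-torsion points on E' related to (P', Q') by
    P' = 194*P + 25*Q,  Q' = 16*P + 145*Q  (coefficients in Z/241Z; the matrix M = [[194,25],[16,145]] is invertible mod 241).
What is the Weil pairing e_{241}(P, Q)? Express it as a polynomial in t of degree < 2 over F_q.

Since e_{241}(P,P)=e_{241}(Q,Q)=1 and e_{241}(Q,P)=e_{241}(P,Q)^{-1}, expanding e_{241}(194*P + 25*Q,16*P + 145*Q) leaves e(P,Q)^det(M).
det M = 194*145 - 25*16 = 27730 = 15 (mod 241); 15^{-1} = 225 (mod 241).
Montgomery->Weierstrass: x_W = 40387462854197*x+31978744919988, y_W=40387462854197*y on F_{131211831326489}; lands on y^2=x^3+21132697228643*x.
Double-and-add over 11110001: 8-1 doublings, 5-1 additions; each step l_{T,T}/v_{2T} or l_{T,P'}/v at Q'+S for random S.
Result: e(P',Q') = 70999938652075 + 69301443018892*t.
(70999938652075 + 69301443018892*t)^{225} mod (131211831326489,f) = 73176664259919 + 96936981115400*t.

73176664259919 + 96936981115400*t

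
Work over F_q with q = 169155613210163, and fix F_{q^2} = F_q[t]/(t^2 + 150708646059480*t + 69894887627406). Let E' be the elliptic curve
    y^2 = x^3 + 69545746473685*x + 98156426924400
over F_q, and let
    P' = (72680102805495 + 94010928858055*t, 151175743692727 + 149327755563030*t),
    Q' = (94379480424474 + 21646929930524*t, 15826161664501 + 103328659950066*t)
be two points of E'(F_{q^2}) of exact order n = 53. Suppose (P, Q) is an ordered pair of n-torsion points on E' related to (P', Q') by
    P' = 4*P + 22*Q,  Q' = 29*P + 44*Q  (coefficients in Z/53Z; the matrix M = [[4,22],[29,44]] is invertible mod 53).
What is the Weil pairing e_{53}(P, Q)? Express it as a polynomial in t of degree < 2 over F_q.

e_{53} is bilinear + alternating on E[53], so e_{53}(4*P + 22*Q, 29*P + 44*Q) = e_{53}(P,Q)^(4*44-22*29).
4*44 - 22*29 = -462; reduced mod 53: det = 15, inverse 46.
6-bit Miller (110101) on E'/F_{169155613210163} with a'=69545746473685, b'=98156426924400: accumulate tangent/chord ratios at Q'+S and P'+S'.
e_{53}(P',Q') = 95589011271396 + 4665843627435*t.
Thus e_{53}(P,Q) = 111681380974686 + 153356074780651*t.

111681380974686 + 153356074780651*t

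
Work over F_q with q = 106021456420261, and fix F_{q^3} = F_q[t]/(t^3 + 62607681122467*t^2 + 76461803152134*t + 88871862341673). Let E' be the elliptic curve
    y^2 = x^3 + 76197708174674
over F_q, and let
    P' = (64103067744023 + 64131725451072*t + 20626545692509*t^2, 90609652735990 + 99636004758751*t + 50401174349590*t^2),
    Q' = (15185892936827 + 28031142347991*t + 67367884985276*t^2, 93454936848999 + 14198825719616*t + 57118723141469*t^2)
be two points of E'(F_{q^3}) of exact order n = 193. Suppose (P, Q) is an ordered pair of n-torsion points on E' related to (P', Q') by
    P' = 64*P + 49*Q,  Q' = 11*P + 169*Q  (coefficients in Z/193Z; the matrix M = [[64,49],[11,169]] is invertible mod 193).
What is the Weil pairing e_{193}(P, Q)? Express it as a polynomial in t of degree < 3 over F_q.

29204234237162 + 100857200634833*t + 95711689508289*t^2

Alternating bilinearity on E[193] (values in mu_{193} in F_{106021456420261^3}) gives e(P',Q') = e(P,Q)^det(M).
det M = 64*169 - 49*11 = 10277 = 48 (mod 193); 48^{-1} = 189 (mod 193).
Miller loop for e_{193} over F_{106021456420261^3}: bits of 193 = 11000001; 7 double steps + 2 add steps, l/v at each.
The quotient is 77704499014614 + 11219641913487*t + 57823217358251*t^2.
Raise to 189: e(P,Q) = 29204234237162 + 100857200634833*t + 95711689508289*t^2 in mu_{193}.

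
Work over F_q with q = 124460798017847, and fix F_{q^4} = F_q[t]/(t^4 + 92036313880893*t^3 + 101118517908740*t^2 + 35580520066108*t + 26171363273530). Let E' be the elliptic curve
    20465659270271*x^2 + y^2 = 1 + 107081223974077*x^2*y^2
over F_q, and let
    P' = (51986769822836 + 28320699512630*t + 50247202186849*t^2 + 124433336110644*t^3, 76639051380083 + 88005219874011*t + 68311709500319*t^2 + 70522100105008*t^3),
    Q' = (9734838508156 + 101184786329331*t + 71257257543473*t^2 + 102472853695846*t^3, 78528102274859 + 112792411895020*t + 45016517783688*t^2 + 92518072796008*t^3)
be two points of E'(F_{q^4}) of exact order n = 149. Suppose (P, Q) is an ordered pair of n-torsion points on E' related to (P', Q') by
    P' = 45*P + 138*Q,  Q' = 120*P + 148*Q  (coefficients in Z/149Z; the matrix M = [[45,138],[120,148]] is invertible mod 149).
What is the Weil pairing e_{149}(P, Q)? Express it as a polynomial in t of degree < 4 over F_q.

113856848845261 + 98322338789857*t + 64064104976273*t^2 + 100493478224799*t^3

The 149-Weil pairing on E[149] over F_{124460798017847} is alternating-bilinear: e_{149}(P',Q') = e_{149}(P,Q)^det(M).
det M = 45*148 - 138*120 = -9900 = 83 (mod 149); 83^{-1} = 79 (mod 149).
Edwards a_E,d_E -> Montgomery A=119020725049012,B=12724026042397 -> Weierstrass 72257705378688,29736978303047 via alpha=21257813874058,beta=40576507832972.
Miller loop for e_{149} over F_{124460798017847^4}: bits of 149 = 10010101; 7 double steps + 3 add steps, l/v at each.
f_P(D_Q)/f_Q(D_P) = 37722717536851 + 7522090172351*t + 33918913478746*t^2 + 3718831248458*t^3.
Finally e_{149}(P,Q) = 113856848845261 + 98322338789857*t + 64064104976273*t^2 + 100493478224799*t^3.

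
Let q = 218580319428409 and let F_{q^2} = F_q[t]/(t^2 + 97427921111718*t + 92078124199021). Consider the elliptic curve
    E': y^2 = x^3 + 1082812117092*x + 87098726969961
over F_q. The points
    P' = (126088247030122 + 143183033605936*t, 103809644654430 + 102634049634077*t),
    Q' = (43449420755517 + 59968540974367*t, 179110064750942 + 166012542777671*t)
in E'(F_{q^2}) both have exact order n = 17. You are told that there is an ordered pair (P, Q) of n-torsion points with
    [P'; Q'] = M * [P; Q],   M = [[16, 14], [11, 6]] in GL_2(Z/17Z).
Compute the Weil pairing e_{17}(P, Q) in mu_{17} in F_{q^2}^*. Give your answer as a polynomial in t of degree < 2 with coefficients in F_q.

77198781834099 + 119419033276419*t

Alternating bilinearity on E[17] (values in mu_{17} in F_{218580319428409^2}) gives e(P',Q') = e(P,Q)^det(M).
det(M) mod 17 = 10; its inverse in (Z/17)^* is 12 (check: 10*12 mod 17 = 1).
Build f_{17,P'} and f_{17,Q'} via the 5-bit ladder of 17=10001_2; evaluate at shifted divisors; quotient in F_{218580319428409^2}.
Result: e(P',Q') = 45298847421040 + 78525738448901*t.
(45298847421040 + 78525738448901*t)^{12} mod (218580319428409,f) = 77198781834099 + 119419033276419*t.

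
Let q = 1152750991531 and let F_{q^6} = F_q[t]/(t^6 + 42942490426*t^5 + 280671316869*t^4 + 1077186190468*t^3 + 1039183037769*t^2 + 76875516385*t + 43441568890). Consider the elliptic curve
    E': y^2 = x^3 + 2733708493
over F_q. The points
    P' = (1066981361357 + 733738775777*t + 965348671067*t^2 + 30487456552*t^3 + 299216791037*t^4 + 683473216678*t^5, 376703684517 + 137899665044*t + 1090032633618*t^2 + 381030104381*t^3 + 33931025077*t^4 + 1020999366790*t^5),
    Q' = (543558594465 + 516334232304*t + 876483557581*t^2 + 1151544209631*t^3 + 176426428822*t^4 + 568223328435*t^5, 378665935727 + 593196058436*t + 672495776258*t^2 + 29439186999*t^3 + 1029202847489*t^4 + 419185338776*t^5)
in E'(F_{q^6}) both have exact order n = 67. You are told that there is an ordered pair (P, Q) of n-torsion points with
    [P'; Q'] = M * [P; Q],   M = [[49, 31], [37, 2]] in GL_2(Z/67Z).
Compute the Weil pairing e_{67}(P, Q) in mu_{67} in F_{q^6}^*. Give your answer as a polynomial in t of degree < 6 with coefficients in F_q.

e_{67}(aP+bQ,cP+dQ) = e_{67}(P,Q)^(ad-bc); with (a,b,c,d)=(49,31,37,2) this gives the det-67 law.
49*2 - 31*37 = -1049; reduced mod 67: det = 23, inverse 35.
n = 67 = (1000011)_2 (7 bits, wt 3); accumulate f_{67,P'}(Q'+S)/f_{67,P'}(S) along the 6-step ladder.
The quotient is 506735680733 + 122740952419*t + 386641273860*t^2 + 980949760424*t^3 + 1048067272855*t^4 + 1149492407592*t^5.
Hence e(P,Q) = 541612843561 + 980930041711*t + 501723850955*t^2 + 131099883077*t^3 + 341655500594*t^4 + 274617617550*t^5 in F_{1152750991531^6}^*.

541612843561 + 980930041711*t + 501723850955*t^2 + 131099883077*t^3 + 341655500594*t^4 + 274617617550*t^5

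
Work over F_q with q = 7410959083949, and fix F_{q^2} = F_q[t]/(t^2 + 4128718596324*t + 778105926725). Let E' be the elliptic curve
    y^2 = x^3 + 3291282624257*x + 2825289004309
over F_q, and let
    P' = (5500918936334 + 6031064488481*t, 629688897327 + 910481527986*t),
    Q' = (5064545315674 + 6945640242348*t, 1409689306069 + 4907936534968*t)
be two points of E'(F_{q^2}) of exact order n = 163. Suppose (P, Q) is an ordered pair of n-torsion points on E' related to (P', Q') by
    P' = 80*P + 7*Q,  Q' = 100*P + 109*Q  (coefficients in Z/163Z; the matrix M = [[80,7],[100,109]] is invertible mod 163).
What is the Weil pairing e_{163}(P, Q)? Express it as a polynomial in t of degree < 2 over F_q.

e_{163} is bilinear + alternating on E[163], so e_{163}(80*P + 7*Q, 100*P + 109*Q) = e_{163}(P,Q)^(80*109-7*100).
Inverting 33 mod 163: 84. Thus e_{163}(P,Q) = e(P',Q')^{84}.
Run Miller on y^2=x^3+3291282624257*x+2825289004309 over F_{7410959083949}: ladder 10100011 (8 bits); e = f_P(D_Q)/f_Q(D_P).
The quotient is 3452593762538 + 1047260133185*t.
Hence e(P,Q) = 656045017525 + 710270132477*t in F_{7410959083949^2}^*.

656045017525 + 710270132477*t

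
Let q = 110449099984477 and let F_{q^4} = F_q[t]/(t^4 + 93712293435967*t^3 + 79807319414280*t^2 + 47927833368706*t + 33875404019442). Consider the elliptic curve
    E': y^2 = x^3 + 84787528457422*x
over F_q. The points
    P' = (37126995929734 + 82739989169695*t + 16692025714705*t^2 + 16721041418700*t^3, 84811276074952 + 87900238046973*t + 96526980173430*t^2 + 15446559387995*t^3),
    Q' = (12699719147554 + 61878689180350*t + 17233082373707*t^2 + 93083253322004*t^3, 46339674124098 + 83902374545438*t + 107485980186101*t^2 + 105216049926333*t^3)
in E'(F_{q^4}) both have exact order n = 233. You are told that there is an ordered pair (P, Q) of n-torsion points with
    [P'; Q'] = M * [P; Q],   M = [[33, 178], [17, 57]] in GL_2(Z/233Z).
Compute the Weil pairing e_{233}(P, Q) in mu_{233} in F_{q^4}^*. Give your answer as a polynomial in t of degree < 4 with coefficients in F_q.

e_{233}(aP+bQ,cP+dQ) = e_{233}(P,Q)^(ad-bc); with (a,b,c,d)=(33,178,17,57) this gives the det-233 law.
So e_{233}(P,Q) = e_{233}(P',Q')^{35}, since 20*35 = 1 mod 233.
Run Miller on y^2=x^3+84787528457422*x over F_{110449099984477}: ladder 11101001 (8 bits); e = f_P(D_Q)/f_Q(D_P).
Miller gives e_{233}(P',Q') = 75007104345121 + 49923872534653*t + 91799580362060*t^2 + 40751729006605*t^3 in F_{110449099984477^4}.
e_{233}(P,Q) = (75007104345121 + 49923872534653*t + 91799580362060*t^2 + 40751729006605*t^3)^{35} = 39297724426503 + 81905680328914*t + 51779158791312*t^2 + 28440153744873*t^3.

39297724426503 + 81905680328914*t + 51779158791312*t^2 + 28440153744873*t^3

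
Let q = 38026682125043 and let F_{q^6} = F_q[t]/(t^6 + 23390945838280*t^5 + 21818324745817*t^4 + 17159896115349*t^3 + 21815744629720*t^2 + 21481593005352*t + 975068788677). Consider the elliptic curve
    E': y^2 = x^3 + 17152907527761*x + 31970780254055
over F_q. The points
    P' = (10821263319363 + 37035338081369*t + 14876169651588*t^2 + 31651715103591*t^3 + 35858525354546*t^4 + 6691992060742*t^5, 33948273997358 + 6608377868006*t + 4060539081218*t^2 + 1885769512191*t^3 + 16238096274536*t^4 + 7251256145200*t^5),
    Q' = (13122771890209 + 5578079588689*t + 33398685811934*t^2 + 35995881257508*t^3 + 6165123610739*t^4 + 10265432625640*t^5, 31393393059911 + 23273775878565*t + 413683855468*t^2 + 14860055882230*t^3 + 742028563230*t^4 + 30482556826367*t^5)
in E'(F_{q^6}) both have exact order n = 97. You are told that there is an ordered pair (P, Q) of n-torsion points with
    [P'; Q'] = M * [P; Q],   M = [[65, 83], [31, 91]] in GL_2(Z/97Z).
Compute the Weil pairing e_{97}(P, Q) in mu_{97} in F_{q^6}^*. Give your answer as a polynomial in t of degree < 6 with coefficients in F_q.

7513013027606 + 5608952437778*t + 20433606334819*t^2 + 35157835752321*t^3 + 19157651968246*t^4 + 16449102468192*t^5

e_{97} is bilinear + alternating on E[97], so e_{97}(65*P + 83*Q, 31*P + 91*Q) = e_{97}(P,Q)^(65*91-83*31).
det(M) mod 97 = 44; its inverse in (Z/97)^* is 86 (check: 44*86 mod 97 = 1).
7-bit Miller (1100001) on E'/F_{38026682125043} with a'=17152907527761, b'=31970780254055: accumulate tangent/chord ratios at Q'+S and P'+S'.
So e_{97}(P',Q') = 20930414213998 + 1849810966800*t + 27346422844968*t^2 + 21648766503179*t^3 + 5416650992624*t^4 + 11575684443936*t^5.
Finally e_{97}(P,Q) = 7513013027606 + 5608952437778*t + 20433606334819*t^2 + 35157835752321*t^3 + 19157651968246*t^4 + 16449102468192*t^5.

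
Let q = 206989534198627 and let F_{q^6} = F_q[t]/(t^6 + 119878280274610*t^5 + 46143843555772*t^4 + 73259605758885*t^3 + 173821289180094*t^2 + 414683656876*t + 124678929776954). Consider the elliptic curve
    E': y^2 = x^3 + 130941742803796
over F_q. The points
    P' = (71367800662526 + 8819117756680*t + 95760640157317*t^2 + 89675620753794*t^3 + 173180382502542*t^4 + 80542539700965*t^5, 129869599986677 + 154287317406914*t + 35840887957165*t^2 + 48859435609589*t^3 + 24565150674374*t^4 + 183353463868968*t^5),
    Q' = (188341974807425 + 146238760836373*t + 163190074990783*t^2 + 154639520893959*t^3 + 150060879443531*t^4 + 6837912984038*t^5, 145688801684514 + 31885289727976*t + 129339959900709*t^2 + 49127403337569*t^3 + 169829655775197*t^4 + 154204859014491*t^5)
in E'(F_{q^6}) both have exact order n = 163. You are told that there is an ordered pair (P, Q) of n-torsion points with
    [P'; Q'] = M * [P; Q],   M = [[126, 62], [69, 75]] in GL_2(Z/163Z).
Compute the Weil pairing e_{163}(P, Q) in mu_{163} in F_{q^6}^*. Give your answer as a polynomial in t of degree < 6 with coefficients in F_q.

e_{163} is bilinear + alternating on E[163], so e_{163}(126*P + 62*Q, 69*P + 75*Q) = e_{163}(P,Q)^(126*75-62*69).
det(M) mod 163 = 119; its inverse in (Z/163)^* is 100 (check: 119*100 mod 163 = 1).
Run Miller on y^2=x^3+130941742803796 over F_{206989534198627}: ladder 10100011 (8 bits); e = f_P(D_Q)/f_Q(D_P).
f_P(D_Q)/f_Q(D_P) = 54400498838517 + 181672285729624*t + 23983517613404*t^2 + 5407543679148*t^3 + 168599783499238*t^4 + 178996412907791*t^5.
Thus e_{163}(P,Q) = 85903536579524 + 141383740461393*t + 110614878907240*t^2 + 176253168052933*t^3 + 198145980975317*t^4 + 11604200792072*t^5.

85903536579524 + 141383740461393*t + 110614878907240*t^2 + 176253168052933*t^3 + 198145980975317*t^4 + 11604200792072*t^5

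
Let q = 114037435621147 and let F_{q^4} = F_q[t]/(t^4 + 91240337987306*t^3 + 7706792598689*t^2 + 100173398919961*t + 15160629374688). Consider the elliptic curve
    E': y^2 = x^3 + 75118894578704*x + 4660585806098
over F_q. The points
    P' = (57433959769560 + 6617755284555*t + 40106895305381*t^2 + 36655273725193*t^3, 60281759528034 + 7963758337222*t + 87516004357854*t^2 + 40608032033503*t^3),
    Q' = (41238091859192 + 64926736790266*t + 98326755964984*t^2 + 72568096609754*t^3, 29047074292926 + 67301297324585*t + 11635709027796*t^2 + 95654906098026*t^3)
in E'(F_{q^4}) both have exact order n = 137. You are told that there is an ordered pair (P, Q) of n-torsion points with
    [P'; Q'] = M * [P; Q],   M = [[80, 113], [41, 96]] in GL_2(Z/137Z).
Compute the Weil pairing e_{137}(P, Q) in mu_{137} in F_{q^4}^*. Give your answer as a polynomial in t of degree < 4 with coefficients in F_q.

Since e_{137}(P,P)=e_{137}(Q,Q)=1 and e_{137}(Q,P)=e_{137}(P,Q)^{-1}, expanding e_{137}(80*P + 113*Q,41*P + 96*Q) leaves e(P,Q)^det(M).
det M = 80*96 - 113*41 = 3047 = 33 (mod 137); 33^{-1} = 54 (mod 137).
Miller loop for e_{137} over F_{114037435621147^4}: bits of 137 = 10001001; 7 double steps + 2 add steps, l/v at each.
e_{137}(P',Q') = 70393541626232 + 72002065263487*t + 102380594118196*t^2 + 44305212740264*t^3.
(70393541626232 + 72002065263487*t + 102380594118196*t^2 + 44305212740264*t^3)^{54} mod (114037435621147,f) = 107445014814449 + 45799288473974*t + 40615950446673*t^2 + 11435824750105*t^3.

107445014814449 + 45799288473974*t + 40615950446673*t^2 + 11435824750105*t^3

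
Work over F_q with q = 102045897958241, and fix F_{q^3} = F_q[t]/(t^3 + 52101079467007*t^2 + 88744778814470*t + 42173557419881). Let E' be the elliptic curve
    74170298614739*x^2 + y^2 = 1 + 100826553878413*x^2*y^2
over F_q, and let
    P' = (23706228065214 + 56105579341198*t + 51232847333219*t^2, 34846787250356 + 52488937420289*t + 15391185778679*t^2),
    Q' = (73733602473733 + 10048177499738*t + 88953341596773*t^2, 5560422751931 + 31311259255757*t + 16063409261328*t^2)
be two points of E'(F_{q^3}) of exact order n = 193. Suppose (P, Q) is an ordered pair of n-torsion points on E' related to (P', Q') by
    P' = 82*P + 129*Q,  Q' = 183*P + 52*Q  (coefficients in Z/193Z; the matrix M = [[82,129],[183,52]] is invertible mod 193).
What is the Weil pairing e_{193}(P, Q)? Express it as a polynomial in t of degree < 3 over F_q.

74769356496004 + 93572306146598*t + 41147042475941*t^2

Under M = [[82,129],[183,52]] in GL_2(Z/193), e_{193}(P',Q') = e_{193}(P,Q)^(82*52-129*183 mod 193).
82*52 - 129*183 = -19343; reduced mod 193: det = 150, inverse 184.
Edwards a_E,d_E -> Montgomery A=8544951445216,B=59195035340163 -> Weierstrass 71223523142751,82348825279000 via alpha=29166142082192,beta=44358885163202.
Miller loop for e_{193} over F_{102045897958241^3}: bits of 193 = 11000001; 7 double steps + 2 add steps, l/v at each.
Result: e(P',Q') = 99305461488604 + 31265823107593*t + 80136586282122*t^2.
Finally e_{193}(P,Q) = 74769356496004 + 93572306146598*t + 41147042475941*t^2.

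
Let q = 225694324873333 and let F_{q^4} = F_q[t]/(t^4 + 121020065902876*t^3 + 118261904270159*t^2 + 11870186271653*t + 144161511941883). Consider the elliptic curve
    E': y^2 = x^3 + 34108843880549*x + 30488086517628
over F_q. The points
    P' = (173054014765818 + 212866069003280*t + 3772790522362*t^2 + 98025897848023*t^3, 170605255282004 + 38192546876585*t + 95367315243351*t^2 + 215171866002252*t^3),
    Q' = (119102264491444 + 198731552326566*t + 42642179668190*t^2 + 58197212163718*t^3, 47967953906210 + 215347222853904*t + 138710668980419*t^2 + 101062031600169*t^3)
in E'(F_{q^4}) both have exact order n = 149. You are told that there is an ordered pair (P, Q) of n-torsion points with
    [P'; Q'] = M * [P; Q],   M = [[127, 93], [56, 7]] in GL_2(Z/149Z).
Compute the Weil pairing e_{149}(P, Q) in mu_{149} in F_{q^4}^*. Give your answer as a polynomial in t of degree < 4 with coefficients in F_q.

218653539179720 + 145923551639874*t + 155213443083162*t^2 + 151145145057903*t^3

The 149-Weil pairing on E[149] over F_{225694324873333} is alternating-bilinear: e_{149}(P',Q') = e_{149}(P,Q)^det(M).
det(M) mod 149 = 2; its inverse in (Z/149)^* is 75 (check: 2*75 mod 149 = 1).
Run Miller on y^2=x^3+34108843880549*x+30488086517628 over F_{225694324873333}: ladder 10010101 (8 bits); e = f_P(D_Q)/f_Q(D_P).
So e_{149}(P',Q') = 36466112771962 + 101768342869863*t + 36509709197261*t^2 + 86708501706575*t^3.
Thus e_{149}(P,Q) = 218653539179720 + 145923551639874*t + 155213443083162*t^2 + 151145145057903*t^3.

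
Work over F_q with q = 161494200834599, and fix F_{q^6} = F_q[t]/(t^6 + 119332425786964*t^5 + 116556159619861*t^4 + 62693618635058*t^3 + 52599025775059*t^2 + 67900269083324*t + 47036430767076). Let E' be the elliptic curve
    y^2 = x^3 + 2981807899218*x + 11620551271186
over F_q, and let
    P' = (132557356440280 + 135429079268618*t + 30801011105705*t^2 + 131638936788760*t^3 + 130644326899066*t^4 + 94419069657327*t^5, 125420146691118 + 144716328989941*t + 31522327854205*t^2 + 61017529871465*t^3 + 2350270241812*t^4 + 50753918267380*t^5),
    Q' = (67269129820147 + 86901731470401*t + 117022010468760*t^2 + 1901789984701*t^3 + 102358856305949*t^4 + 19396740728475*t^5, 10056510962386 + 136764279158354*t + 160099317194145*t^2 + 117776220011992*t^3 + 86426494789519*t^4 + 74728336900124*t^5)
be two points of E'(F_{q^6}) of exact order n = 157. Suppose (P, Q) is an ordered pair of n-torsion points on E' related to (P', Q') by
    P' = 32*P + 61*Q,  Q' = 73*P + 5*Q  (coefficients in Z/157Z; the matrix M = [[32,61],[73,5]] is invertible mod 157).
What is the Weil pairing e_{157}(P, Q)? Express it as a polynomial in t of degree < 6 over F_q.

The 157-Weil pairing on E[157] over F_{161494200834599} is alternating-bilinear: e_{157}(P',Q') = e_{157}(P,Q)^det(M).
det(M) mod 157 = 103; its inverse in (Z/157)^* is 125 (check: 103*125 mod 157 = 1).
n = 157 = (10011101)_2 (8 bits, wt 5); accumulate f_{157,P'}(Q'+S)/f_{157,P'}(S) along the 7-step ladder.
Miller gives e_{157}(P',Q') = 107953575684736 + 22093892112455*t + 78517696496593*t^2 + 126713127536991*t^3 + 160664156301888*t^4 + 76296824748426*t^5 in F_{161494200834599^6}.
Finally e_{157}(P,Q) = 68476255539004 + 6481249189092*t + 33882758596456*t^2 + 147685663398179*t^3 + 150333065333786*t^4 + 115009083591920*t^5.

68476255539004 + 6481249189092*t + 33882758596456*t^2 + 147685663398179*t^3 + 150333065333786*t^4 + 115009083591920*t^5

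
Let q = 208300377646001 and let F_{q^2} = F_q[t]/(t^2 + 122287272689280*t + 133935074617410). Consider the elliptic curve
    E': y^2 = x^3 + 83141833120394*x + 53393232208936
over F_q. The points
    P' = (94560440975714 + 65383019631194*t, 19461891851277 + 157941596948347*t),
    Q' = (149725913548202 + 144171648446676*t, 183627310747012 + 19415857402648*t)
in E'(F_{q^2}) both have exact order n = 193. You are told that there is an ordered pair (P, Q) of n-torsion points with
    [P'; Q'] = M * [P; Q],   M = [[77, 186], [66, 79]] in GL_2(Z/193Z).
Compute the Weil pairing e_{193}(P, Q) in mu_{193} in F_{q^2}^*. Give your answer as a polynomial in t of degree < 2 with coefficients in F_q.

149931086835483 + 94519163355655*t

Alternating bilinearity on E[193] (values in mu_{193} in F_{208300377646001^2}) gives e(P',Q') = e(P,Q)^det(M).
So e_{193}(P,Q) = e_{193}(P',Q')^{34}, since 176*34 = 1 mod 193.
Run Miller on y^2=x^3+83141833120394*x+53393232208936 over F_{208300377646001}: ladder 11000001 (8 bits); e = f_P(D_Q)/f_Q(D_P).
Miller gives e_{193}(P',Q') = 111332236889666 + 11141822481489*t in F_{208300377646001^2}.
Raise to 34: e(P,Q) = 149931086835483 + 94519163355655*t in mu_{193}.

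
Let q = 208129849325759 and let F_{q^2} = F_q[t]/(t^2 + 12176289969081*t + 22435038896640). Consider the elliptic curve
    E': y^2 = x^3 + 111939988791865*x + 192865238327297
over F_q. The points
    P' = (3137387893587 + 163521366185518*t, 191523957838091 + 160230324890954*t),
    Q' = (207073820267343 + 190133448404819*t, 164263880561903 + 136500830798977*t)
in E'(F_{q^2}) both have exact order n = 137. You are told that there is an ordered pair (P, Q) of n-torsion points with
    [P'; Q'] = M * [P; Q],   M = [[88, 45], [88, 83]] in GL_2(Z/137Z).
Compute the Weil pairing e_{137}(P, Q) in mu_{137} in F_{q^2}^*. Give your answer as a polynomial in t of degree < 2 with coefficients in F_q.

154885705107678 + 14117588969995*t

Under M = [[88,45],[88,83]] in GL_2(Z/137), e_{137}(P',Q') = e_{137}(P,Q)^(88*83-45*88 mod 137).
Hence e(P,Q) = e(P',Q')^{115} where 115 = 56^{-1} mod 137.
Miller loop for e_{137} over F_{208129849325759^2}: bits of 137 = 10001001; 7 double steps + 2 add steps, l/v at each.
Miller gives e_{137}(P',Q') = 204939961202041 + 102193075635155*t in F_{208129849325759^2}.
Hence e(P,Q) = 154885705107678 + 14117588969995*t in F_{208129849325759^2}^*.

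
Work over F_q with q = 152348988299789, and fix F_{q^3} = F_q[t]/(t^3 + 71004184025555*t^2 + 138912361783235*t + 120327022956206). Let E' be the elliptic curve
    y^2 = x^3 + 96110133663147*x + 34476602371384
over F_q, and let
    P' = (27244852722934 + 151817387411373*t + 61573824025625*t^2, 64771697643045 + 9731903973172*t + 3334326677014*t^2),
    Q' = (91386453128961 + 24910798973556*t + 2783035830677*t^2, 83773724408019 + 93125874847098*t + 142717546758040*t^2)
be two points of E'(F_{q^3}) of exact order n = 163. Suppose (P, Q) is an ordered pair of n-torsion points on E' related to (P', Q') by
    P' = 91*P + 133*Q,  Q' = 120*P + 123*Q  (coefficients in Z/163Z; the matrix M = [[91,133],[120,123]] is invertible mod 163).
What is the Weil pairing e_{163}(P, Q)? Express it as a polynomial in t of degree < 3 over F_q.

33921360417360 + 89662838611537*t + 14556959956988*t^2

The 163-Weil pairing on E[163] over F_{152348988299789} is alternating-bilinear: e_{163}(P',Q') = e_{163}(P,Q)^det(M).
det M = 91*123 - 133*120 = -4767 = 123 (mod 163); 123^{-1} = 110 (mod 163).
n = 163 = (10100011)_2 (8 bits, wt 4); accumulate f_{163,P'}(Q'+S)/f_{163,P'}(S) along the 7-step ladder.
The quotient is 140071354304872 + 124343772550126*t + 16974800540128*t^2.
Hence e(P,Q) = 33921360417360 + 89662838611537*t + 14556959956988*t^2 in F_{152348988299789^3}^*.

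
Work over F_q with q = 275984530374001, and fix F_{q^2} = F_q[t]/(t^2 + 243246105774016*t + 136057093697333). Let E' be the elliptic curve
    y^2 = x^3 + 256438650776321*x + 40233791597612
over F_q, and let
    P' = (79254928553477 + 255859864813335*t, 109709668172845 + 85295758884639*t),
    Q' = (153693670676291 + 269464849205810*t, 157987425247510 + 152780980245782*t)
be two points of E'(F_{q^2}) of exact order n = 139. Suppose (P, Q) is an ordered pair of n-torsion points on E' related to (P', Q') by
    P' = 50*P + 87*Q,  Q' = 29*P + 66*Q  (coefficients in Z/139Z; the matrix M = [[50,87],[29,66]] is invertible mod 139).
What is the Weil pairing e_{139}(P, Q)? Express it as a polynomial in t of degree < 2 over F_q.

Alternating bilinearity on E[139] (values in mu_{139} in F_{275984530374001^2}) gives e(P',Q') = e(P,Q)^det(M).
So e_{139}(P,Q) = e_{139}(P',Q')^{39}, since 82*39 = 1 mod 139.
Double-and-add over 10001011: 8-1 doublings, 4-1 additions; each step l_{T,T}/v_{2T} or l_{T,P'}/v at Q'+S for random S.
Result: e(P',Q') = 251959180291577 + 113778220255133*t.
Hence e(P,Q) = 272710385257927 + 24862105284886*t in F_{275984530374001^2}^*.

272710385257927 + 24862105284886*t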